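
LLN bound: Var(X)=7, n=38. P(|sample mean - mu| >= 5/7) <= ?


Var(Xbar) = Var(X)/n = 7/38
Chebyshev: P(|Xbar-mu| >= 5/7) <= Var(Xbar)/(5/7)^2 = (7/38)/(25/49) = 343/950

343/950


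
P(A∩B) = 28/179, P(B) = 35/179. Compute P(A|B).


P(A|B) = P(A∩B)/P(B) = (28/179)/(35/179) = 28/35 = 4/5

4/5


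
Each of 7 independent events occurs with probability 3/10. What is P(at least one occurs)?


P(at least one) = 1 - P(none)
P(none) = (1 - 3/10)^7 = (7/10)^7 = 823543/10000000
P(at least one) = 1 - 823543/10000000 = 9176457/10000000

9176457/10000000


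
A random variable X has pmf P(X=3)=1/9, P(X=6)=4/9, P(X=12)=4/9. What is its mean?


E[X] = sum(x * P(x))
= 3*1/9 + 6*4/9 + 12*4/9
= 25/3

25/3


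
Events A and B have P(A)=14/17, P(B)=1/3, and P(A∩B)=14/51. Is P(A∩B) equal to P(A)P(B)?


P(A)*P(B) = 14/17*1/3 = 14/51
P(A∩B) = 14/51, which equals P(A)P(B), so independent

Yes, A and B are independent


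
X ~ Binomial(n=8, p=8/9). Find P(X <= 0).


P(X<=0) = P(X=0)
= 1/43046721
= 1/43046721

1/43046721


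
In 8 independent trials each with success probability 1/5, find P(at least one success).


P(at least one) = 1 - P(none)
P(none) = (1 - 1/5)^8 = (4/5)^8 = 65536/390625
P(at least one) = 1 - 65536/390625 = 325089/390625

325089/390625


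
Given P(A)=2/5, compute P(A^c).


P(A') = 1 - P(A) = 1 - 2/5 = 3/5

3/5


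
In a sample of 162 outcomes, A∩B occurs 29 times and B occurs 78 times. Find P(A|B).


P(A|B) = P(A∩B)/P(B) = (29/162)/(78/162) = 29/78

29/78


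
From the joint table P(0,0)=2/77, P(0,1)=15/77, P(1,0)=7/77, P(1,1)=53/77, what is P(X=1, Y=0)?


Read from table: P(X=1, Y=0) = 7/77 = 1/11

1/11


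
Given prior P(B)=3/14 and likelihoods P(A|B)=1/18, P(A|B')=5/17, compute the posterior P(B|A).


P(A) = P(A|B)P(B) + P(A|B')P(B') = 1/18*3/14 + 5/17*11/14 = 347/1428
P(B|A) = P(A|B)P(B)/P(A) = (1/84)/(347/1428) = 17/347

17/347


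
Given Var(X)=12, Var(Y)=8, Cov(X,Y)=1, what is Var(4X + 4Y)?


Var(4X + 4Y) = 4^2*Var(X) + 4^2*Var(Y) + 2*4*4*Cov(X,Y)
= 16*12 + 16*8 + 32*1
= 192 + 128 + 32 = 352

352


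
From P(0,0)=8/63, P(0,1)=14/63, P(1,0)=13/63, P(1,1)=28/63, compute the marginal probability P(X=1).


P(X=1) = P(1,0)+P(1,1) = 13/63 + 28/63 = 41/63

41/63


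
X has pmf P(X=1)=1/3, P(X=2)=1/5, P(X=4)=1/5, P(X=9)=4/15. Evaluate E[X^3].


E[X^3] = sum(x^3 * P(x))
= 1*1/3 + 8*1/5 + 64*1/5 + 729*4/15
= 3137/15

3137/15


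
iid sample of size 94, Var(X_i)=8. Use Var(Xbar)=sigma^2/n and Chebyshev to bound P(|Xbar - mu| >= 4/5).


Var(Xbar) = Var(X)/n = 8/94
Chebyshev: P(|Xbar-mu| >= 4/5) <= Var(Xbar)/(4/5)^2 = (4/47)/(16/25) = 25/188

25/188


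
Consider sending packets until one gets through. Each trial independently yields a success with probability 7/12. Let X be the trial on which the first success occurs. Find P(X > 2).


P(X > 2) = P(first 2 trials all fail) = (1-p)^2 = (5/12)^2 = 25/144

25/144


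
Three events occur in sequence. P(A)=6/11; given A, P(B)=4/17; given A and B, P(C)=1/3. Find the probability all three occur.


P(A∩B∩C) = P(A) * P(B|A) * P(C|A∩B)
= 6/11 * 4/17 * 1/3
= 24/187 * 1/3 = 8/187

8/187


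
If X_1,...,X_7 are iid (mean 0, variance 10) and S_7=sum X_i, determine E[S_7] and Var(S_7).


E[S_n] = n*mu = 7*0 = 0
Var(S_n) = n*sigma^2 = 7*10 = 70

E[S_7]=0, Var(S_7)=70


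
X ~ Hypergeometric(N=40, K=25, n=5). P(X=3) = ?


P(X=3) = C(25,3)*C(15,2) / C(40,5)
= 2300*105 / 658008
= 241500/658008 = 20125/54834

20125/54834


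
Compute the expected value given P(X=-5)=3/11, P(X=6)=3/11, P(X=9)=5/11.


E[X] = sum(x * P(x))
= -5*3/11 + 6*3/11 + 9*5/11
= 48/11

48/11


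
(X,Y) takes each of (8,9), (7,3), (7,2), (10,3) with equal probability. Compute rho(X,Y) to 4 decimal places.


Cov(X,Y) = 0.2500, Var(X) = 1.5000, Var(Y) = 7.6875
rho = Cov/(sqrt(VarX)*sqrt(VarY)) = 0.0736

0.0736


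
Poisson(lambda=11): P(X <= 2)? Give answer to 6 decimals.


P(X<=2) = e^(-11)*11^0/0! + e^(-11)*11^1/1! + e^(-11)*11^2/2!
≈ 0.0000167017 + 0.0001837187 + 0.0010104529
= 0.0012108733
≈ 0.001211

0.001211


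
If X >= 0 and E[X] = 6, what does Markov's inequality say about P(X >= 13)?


Markov: P(X >= a) <= E[X]/a
P(X >= 13) <= 6/13

6/13


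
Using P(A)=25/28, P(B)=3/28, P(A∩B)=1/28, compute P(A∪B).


P(A∪B) = P(A) + P(B) - P(A∩B)
= 25/28 + 3/28 - 1/28 = 27/28

27/28


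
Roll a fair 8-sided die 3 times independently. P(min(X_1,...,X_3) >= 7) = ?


P(min >= 7) = P(all X_i >= 7) = (P(X_1 >= 7))^3
= (2/8)^3 = (1/4)^3 = 1/64

1/64


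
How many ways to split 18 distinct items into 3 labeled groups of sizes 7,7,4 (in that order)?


18! = 6402373705728000
Denominator: 7!=5040 * 7!=5040 * 4!=24
Coefficient = 6402373705728000 / 609638400 = 10501920

10501920


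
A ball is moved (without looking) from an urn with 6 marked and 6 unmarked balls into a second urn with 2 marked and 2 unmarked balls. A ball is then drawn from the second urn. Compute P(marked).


P(transfer marked) = 6/12 = 1/2; P(transfer unmarked) = 1/2
If marked transferred: Urn II has 3 marked of 5, so P(marked|marked moved) = 3/5
If unmarked transferred: Urn II has 2 marked of 5, so P(marked|unmarked moved) = 2/5
By total probability: P(marked) = 1/2*3/5 + 1/2*2/5 = 1/2

1/2


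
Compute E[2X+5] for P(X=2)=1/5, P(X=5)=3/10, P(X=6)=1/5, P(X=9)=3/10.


E[2X+5] = sum(g(x)*P(x))
= 9*1/5 + 15*3/10 + 17*1/5 + 23*3/10
= 83/5

83/5


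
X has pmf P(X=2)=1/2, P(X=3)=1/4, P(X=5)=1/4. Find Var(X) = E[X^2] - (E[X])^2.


E[X] = 3, E[X^2] = 21/2
Var(X) = E[X^2] - (E[X])^2 = 21/2 - (3)^2 = 3/2

3/2


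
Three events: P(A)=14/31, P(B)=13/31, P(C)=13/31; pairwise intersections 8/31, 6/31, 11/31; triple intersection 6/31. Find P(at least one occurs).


P(A∪B∪C) = P(A)+P(B)+P(C) - P(AB)-P(AC)-P(BC) + P(ABC)
= 14/31+13/31+13/31 - 8/31-6/31-11/31 + 6/31
= 21/31

21/31


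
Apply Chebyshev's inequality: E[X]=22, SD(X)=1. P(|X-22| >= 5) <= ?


k = 5/1 = 5
Chebyshev: P(|X-mu| >= k*sigma) <= 1/k^2 = 1/5^2 = 1/25

1/25


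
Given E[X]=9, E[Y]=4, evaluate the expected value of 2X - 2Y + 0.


E[2X - 2Y + 0] = 2*E[X] - 2*E[Y] + 0
= (2)*(9) + (-2)*(4) + (0)
= 18 - 8 + 0 = 10

10


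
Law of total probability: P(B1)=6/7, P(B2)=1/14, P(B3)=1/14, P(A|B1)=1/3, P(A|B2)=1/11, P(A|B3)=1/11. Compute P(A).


P(A) = P(A|B1)P(B1) + P(A|B2)P(B2) + P(A|B3)P(B3)
= 1/3*6/7 + 1/11*1/14 + 1/11*1/14
= 2/7 + 1/154 + 1/154 = 23/77

23/77


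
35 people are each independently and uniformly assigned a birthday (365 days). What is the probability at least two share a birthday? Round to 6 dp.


P(all different) = prod((365-i)/365 for i=0..34) = 0.185617
P(at least one match) = 1 - 0.185617 = 0.814383

0.814383


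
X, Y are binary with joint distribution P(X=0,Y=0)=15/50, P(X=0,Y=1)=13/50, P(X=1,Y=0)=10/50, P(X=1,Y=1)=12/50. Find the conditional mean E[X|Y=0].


P(Y=0) = 25/50
E[X|Y=0] = (0*15 + 1*10)/25 = 10/25 = 2/5

2/5


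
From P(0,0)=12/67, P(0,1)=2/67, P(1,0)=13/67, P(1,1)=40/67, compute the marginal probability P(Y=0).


P(Y=0) = P(0,0)+P(1,0) = 12/67 + 13/67 = 25/67

25/67


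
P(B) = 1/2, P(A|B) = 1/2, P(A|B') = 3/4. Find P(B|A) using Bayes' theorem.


P(A) = P(A|B)P(B) + P(A|B')P(B') = 1/2*1/2 + 3/4*1/2 = 5/8
P(B|A) = P(A|B)P(B)/P(A) = (1/4)/(5/8) = 2/5

2/5


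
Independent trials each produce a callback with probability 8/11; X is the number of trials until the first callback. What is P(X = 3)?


P(X=3) = (1-p)^2 * p = (3/11)^2 * 8/11
= 9/121 * 8/11 = 72/1331

72/1331


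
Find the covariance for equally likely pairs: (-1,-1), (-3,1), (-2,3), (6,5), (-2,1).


E[X]=-2/5, E[Y]=9/5, E[XY]=4
Cov(X,Y) = E[XY] - E[X]E[Y] = 4 + 2/5*9/5 = 118/25

118/25


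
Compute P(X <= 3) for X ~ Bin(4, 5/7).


P(X<=3) = P(X=0) + P(X=1) + P(X=2) + P(X=3)
= 16/2401 + 160/2401 + 600/2401 + 1000/2401
= 1776/2401

1776/2401


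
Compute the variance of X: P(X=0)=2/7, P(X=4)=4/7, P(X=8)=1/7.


E[X] = 24/7, E[X^2] = 128/7
Var(X) = E[X^2] - (E[X])^2 = 128/7 - (24/7)^2 = 320/49

320/49


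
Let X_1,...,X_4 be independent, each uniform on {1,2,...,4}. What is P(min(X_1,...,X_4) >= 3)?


P(min >= 3) = P(all X_i >= 3) = (P(X_1 >= 3))^4
= (2/4)^4 = (1/2)^4 = 1/16

1/16


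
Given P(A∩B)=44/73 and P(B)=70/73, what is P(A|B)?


P(A|B) = P(A∩B)/P(B) = (44/73)/(70/73) = 44/70 = 22/35

22/35


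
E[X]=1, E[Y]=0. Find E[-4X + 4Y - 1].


E[-4X + 4Y - 1] = -4*E[X] + 4*E[Y] - 1
= (-4)*(1) + (4)*(0) + (-1)
= -4 + 0 - 1 = -5

-5


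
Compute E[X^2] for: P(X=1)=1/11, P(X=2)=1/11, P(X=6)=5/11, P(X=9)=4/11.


E[X^2] = sum(x^2 * P(x))
= 1*1/11 + 4*1/11 + 36*5/11 + 81*4/11
= 509/11

509/11


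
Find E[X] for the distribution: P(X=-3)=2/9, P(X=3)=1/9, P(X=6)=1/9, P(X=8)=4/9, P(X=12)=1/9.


E[X] = sum(x * P(x))
= -3*2/9 + 3*1/9 + 6*1/9 + 8*4/9 + 12*1/9
= 47/9

47/9


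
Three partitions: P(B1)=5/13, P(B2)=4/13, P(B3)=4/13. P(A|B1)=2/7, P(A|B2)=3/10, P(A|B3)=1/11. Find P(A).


P(A) = P(A|B1)P(B1) + P(A|B2)P(B2) + P(A|B3)P(B3)
= 2/7*5/13 + 3/10*4/13 + 1/11*4/13
= 10/91 + 6/65 + 4/143 = 1152/5005

1152/5005


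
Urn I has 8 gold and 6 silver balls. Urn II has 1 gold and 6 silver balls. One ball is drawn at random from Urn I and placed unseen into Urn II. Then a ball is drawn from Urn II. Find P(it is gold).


P(transfer gold) = 8/14 = 4/7; P(transfer silver) = 3/7
If gold transferred: Urn II has 2 gold of 8, so P(gold|gold moved) = 1/4
If silver transferred: Urn II has 1 gold of 8, so P(gold|silver moved) = 1/8
By total probability: P(gold) = 4/7*1/4 + 3/7*1/8 = 11/56

11/56


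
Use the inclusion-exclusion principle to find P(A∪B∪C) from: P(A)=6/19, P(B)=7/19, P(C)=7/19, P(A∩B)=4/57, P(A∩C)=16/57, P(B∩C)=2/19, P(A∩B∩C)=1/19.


P(A∪B∪C) = P(A)+P(B)+P(C) - P(AB)-P(AC)-P(BC) + P(ABC)
= 6/19+7/19+7/19 - 4/57-16/57-2/19 + 1/19
= 37/57

37/57


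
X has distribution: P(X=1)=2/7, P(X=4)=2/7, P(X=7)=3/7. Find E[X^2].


E[X^2] = sum(g(x)*P(x))
= 1*2/7 + 16*2/7 + 49*3/7
= 181/7

181/7


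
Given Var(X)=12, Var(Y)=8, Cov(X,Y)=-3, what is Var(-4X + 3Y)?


Var(-4X + 3Y) = (-4)^2*Var(X) + 3^2*Var(Y) + 2*(-4)*3*Cov(X,Y)
= 16*12 + 9*8 - 24*(-3)
= 192 + 72 + 72 = 336

336


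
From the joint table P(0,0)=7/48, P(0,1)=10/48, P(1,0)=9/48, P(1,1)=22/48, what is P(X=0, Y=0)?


Read from table: P(X=0, Y=0) = 7/48

7/48


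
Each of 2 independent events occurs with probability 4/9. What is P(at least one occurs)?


P(at least one) = 1 - P(none)
P(none) = (1 - 4/9)^2 = (5/9)^2 = 25/81
P(at least one) = 1 - 25/81 = 56/81

56/81


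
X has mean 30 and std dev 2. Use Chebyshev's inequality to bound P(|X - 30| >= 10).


k = 10/2 = 5
Chebyshev: P(|X-mu| >= k*sigma) <= 1/k^2 = 1/5^2 = 1/25

1/25


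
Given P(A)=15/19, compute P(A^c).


P(A') = 1 - P(A) = 1 - 15/19 = 4/19

4/19


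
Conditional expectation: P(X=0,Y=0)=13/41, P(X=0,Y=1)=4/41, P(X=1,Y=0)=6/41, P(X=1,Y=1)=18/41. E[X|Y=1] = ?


P(Y=1) = 22/41
E[X|Y=1] = (0*4 + 1*18)/22 = 18/22 = 9/11

9/11


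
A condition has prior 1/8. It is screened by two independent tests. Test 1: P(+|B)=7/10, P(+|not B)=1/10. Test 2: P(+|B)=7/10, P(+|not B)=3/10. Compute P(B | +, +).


After test 1: P(+) = 7/10*1/8 + 1/10*7/8 = 7/40
P(B|+) = (7/80)/(7/40) = 1/2
After test 2 (use post1 as new prior): P(+) = 7/10*1/2 + 3/10*1/2 = 1/2
P(B|+,+) = (7/20)/(1/2) = 7/10

7/10


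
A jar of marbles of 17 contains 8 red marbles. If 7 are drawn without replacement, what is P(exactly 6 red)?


P(X=6) = C(8,6)*C(9,1) / C(17,7)
= 28*9 / 19448
= 252/19448 = 63/4862

63/4862


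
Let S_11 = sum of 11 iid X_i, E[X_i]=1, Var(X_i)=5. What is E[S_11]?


E[S_n] = n*E[X_1] = 11*1 = 11

11


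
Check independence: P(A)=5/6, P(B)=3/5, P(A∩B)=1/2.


P(A)*P(B) = 5/6*3/5 = 1/2
P(A∩B) = 1/2, which equals P(A)P(B), so independent

Yes, A and B are independent


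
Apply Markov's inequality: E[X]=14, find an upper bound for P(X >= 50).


Markov: P(X >= a) <= E[X]/a
P(X >= 50) <= 14/50 = 7/25

7/25


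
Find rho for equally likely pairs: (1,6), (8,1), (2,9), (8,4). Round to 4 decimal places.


Cov(X,Y) = -7.7500, Var(X) = 10.6875, Var(Y) = 8.5000
rho = Cov/(sqrt(VarX)*sqrt(VarY)) = -0.8131

-0.8131


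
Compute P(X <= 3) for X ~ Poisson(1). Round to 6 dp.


P(X<=3) = e^(-1)*1^0/0! + e^(-1)*1^1/1! + e^(-1)*1^2/2! + e^(-1)*1^3/3!
≈ 0.3678794412 + 0.3678794412 + 0.1839397206 + 0.0613132402
= 0.9810118432
≈ 0.981012

0.981012


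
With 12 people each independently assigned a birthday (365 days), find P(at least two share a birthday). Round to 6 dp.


P(all different) = prod((365-i)/365 for i=0..11) = 0.832975
P(at least one match) = 1 - 0.832975 = 0.167025

0.167025


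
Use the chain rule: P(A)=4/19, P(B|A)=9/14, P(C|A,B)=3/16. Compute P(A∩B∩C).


P(A∩B∩C) = P(A) * P(B|A) * P(C|A∩B)
= 4/19 * 9/14 * 3/16
= 18/133 * 3/16 = 27/1064

27/1064


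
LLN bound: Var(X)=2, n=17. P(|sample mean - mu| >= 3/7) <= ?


Var(Xbar) = Var(X)/n = 2/17
Chebyshev: P(|Xbar-mu| >= 3/7) <= Var(Xbar)/(3/7)^2 = (2/17)/(9/49) = 98/153

98/153


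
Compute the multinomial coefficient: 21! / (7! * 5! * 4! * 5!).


21! = 51090942171709440000
Denominator: 7!=5040 * 5!=120 * 4!=24 * 5!=120
Coefficient = 51090942171709440000 / 1741824000 = 29331862560

29331862560


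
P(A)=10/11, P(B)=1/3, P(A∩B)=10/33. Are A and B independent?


P(A)*P(B) = 10/11*1/3 = 10/33
P(A∩B) = 10/33, which equals P(A)P(B), so independent

Yes, A and B are independent


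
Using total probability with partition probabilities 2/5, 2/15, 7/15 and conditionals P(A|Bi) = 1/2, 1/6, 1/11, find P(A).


P(A) = P(A|B1)P(B1) + P(A|B2)P(B2) + P(A|B3)P(B3)
= 1/2*2/5 + 1/6*2/15 + 1/11*7/15
= 1/5 + 1/45 + 7/165 = 131/495

131/495


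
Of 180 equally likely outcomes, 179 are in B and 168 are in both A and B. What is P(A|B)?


P(A|B) = P(A∩B)/P(B) = (168/180)/(179/180) = 168/179

168/179


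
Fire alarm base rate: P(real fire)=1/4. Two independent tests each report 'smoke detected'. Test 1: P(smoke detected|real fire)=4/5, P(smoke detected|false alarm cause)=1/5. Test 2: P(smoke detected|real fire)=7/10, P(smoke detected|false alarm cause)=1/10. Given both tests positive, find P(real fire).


After test 1: P(+) = 4/5*1/4 + 1/5*3/4 = 7/20
P(B|+) = (1/5)/(7/20) = 4/7
After test 2 (use post1 as new prior): P(+) = 7/10*4/7 + 1/10*3/7 = 31/70
P(B|+,+) = (2/5)/(31/70) = 28/31

28/31


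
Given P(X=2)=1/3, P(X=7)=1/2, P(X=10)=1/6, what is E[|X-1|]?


E[|X-1|] = sum(g(x)*P(x))
= 1*1/3 + 6*1/2 + 9*1/6
= 29/6

29/6


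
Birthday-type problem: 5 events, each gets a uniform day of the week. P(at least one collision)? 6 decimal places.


P(all different) = prod((7-i)/7 for i=0..4) = 0.149938
P(at least one match) = 1 - 0.149938 = 0.850062

0.850062


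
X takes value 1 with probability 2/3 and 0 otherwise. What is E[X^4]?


For Bernoulli: X in {0,1}
E[X^4] = 0^4*(1-2/3) + 1^4*2/3 = 2/3

2/3


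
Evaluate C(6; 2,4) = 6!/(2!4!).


6! = 720
Denominator: 2!=2 * 4!=24
Coefficient = 720 / 48 = 15

15


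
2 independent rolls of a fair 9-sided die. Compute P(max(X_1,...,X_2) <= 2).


P(max <= 2) = P(all X_i <= 2) = (P(X_1 <= 2))^2
= (2/9)^2 = 4/81

4/81


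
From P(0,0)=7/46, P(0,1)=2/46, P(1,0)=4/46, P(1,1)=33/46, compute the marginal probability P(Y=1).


P(Y=1) = P(0,1)+P(1,1) = 2/46 + 33/46 = 35/46

35/46


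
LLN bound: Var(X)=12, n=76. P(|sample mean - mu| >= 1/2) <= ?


Var(Xbar) = Var(X)/n = 12/76
Chebyshev: P(|Xbar-mu| >= 1/2) <= Var(Xbar)/(1/2)^2 = (3/19)/(1/4) = 12/19

12/19


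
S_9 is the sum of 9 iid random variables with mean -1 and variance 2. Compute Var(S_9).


By independence, Var(S_n) = n*Var(X_1) = 9*2 = 18

18


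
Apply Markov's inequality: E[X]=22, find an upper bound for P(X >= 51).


Markov: P(X >= a) <= E[X]/a
P(X >= 51) <= 22/51

22/51


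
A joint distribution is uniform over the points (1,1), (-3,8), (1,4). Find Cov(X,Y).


E[X]=-1/3, E[Y]=13/3, E[XY]=-19/3
Cov(X,Y) = E[XY] - E[X]E[Y] = -19/3 + 1/3*13/3 = -44/9

-44/9


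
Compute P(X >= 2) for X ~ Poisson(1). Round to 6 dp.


P(X>=2) = 1 - P(X<=1) = 1 - (e^(-1)*1^0/0! + e^(-1)*1^1/1!)
≈ 1 - (0.3678794412 + 0.3678794412)
= 1 - 0.7357588824 = 0.2642411176
≈ 0.264241

0.264241


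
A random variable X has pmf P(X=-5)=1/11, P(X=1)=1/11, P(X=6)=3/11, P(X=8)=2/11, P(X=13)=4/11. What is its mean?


E[X] = sum(x * P(x))
= -5*1/11 + 1*1/11 + 6*3/11 + 8*2/11 + 13*4/11
= 82/11

82/11


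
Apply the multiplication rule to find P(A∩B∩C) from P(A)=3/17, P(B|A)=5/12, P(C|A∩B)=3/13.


P(A∩B∩C) = P(A) * P(B|A) * P(C|A∩B)
= 3/17 * 5/12 * 3/13
= 5/68 * 3/13 = 15/884

15/884


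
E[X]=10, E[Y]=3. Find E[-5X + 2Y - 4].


E[-5X + 2Y - 4] = -5*E[X] + 2*E[Y] - 4
= (-5)*(10) + (2)*(3) + (-4)
= -50 + 6 - 4 = -48

-48


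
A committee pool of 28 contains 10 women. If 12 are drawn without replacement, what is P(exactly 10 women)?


P(X=10) = C(10,10)*C(18,2) / C(28,12)
= 1*153 / 30421755
= 153/30421755 = 1/198835

1/198835


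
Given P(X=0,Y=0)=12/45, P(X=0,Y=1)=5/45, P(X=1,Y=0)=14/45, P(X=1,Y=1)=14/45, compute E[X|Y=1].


P(Y=1) = 19/45
E[X|Y=1] = (0*5 + 1*14)/19 = 14/19

14/19


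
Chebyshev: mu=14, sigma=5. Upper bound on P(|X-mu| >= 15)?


k = 15/5 = 3
Chebyshev: P(|X-mu| >= k*sigma) <= 1/k^2 = 1/3^2 = 1/9

1/9


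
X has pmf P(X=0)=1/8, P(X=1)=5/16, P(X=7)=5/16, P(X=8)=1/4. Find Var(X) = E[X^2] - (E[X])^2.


E[X] = 9/2, E[X^2] = 253/8
Var(X) = E[X^2] - (E[X])^2 = 253/8 - (9/2)^2 = 91/8

91/8


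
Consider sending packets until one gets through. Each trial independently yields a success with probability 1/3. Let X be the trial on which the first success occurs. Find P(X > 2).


P(X > 2) = P(first 2 trials all fail) = (1-p)^2 = (2/3)^2 = 4/9

4/9


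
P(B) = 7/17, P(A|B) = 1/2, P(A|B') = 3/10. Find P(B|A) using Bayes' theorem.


P(A) = P(A|B)P(B) + P(A|B')P(B') = 1/2*7/17 + 3/10*10/17 = 13/34
P(B|A) = P(A|B)P(B)/P(A) = (7/34)/(13/34) = 7/13

7/13


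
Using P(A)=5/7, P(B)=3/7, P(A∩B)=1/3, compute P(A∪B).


P(A∪B) = P(A) + P(B) - P(A∩B)
= 5/7 + 3/7 - 1/3 = 17/21

17/21


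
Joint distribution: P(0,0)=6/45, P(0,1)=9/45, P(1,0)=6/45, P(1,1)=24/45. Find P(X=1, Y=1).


Read from table: P(X=1, Y=1) = 24/45 = 8/15

8/15


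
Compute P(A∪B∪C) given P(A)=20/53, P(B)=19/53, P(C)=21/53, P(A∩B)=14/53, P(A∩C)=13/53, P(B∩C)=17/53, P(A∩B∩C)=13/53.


P(A∪B∪C) = P(A)+P(B)+P(C) - P(AB)-P(AC)-P(BC) + P(ABC)
= 20/53+19/53+21/53 - 14/53-13/53-17/53 + 13/53
= 29/53

29/53


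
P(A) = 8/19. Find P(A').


P(A') = 1 - P(A) = 1 - 8/19 = 11/19

11/19


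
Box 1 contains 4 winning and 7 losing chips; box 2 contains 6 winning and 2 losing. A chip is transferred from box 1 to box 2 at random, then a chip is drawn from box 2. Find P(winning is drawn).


P(transfer winning) = 4/11; P(transfer losing) = 7/11
If winning transferred: Urn II has 7 winning of 9, so P(winning|winning moved) = 7/9
If losing transferred: Urn II has 6 winning of 9, so P(winning|losing moved) = 2/3
By total probability: P(winning) = 4/11*7/9 + 7/11*2/3 = 70/99

70/99


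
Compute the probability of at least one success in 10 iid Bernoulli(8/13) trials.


P(at least one) = 1 - P(none)
P(none) = (1 - 8/13)^10 = (5/13)^10 = 9765625/137858491849
P(at least one) = 1 - 9765625/137858491849 = 137848726224/137858491849

137848726224/137858491849


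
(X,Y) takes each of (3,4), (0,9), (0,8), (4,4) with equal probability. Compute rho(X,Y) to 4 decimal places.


Cov(X,Y) = -3.9375, Var(X) = 3.1875, Var(Y) = 5.1875
rho = Cov/(sqrt(VarX)*sqrt(VarY)) = -0.9683

-0.9683


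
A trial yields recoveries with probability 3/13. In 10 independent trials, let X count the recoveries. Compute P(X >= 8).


P(X>=8) = P(X=8) + P(X=9) + P(X=10)
= 29524500/137858491849 + 1968300/137858491849 + 59049/137858491849
= 31551849/137858491849

31551849/137858491849


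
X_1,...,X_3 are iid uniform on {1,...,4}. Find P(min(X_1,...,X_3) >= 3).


P(min >= 3) = P(all X_i >= 3) = (P(X_1 >= 3))^3
= (2/4)^3 = (1/2)^3 = 1/8

1/8


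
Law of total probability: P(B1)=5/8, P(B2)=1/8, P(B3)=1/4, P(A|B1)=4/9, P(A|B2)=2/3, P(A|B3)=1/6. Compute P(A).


P(A) = P(A|B1)P(B1) + P(A|B2)P(B2) + P(A|B3)P(B3)
= 4/9*5/8 + 2/3*1/8 + 1/6*1/4
= 5/18 + 1/12 + 1/24 = 29/72

29/72


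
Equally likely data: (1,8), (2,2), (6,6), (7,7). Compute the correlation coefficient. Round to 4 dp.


Cov(X,Y) = 1.2500, Var(X) = 6.5000, Var(Y) = 5.1875
rho = Cov/(sqrt(VarX)*sqrt(VarY)) = 0.2153

0.2153


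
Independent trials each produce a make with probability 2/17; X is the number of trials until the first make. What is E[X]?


For geometric (trials until first success), E[X] = 1/p = 1/(2/17) = 17/2

17/2


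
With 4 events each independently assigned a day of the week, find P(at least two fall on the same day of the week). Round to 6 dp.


P(all different) = prod((7-i)/7 for i=0..3) = 0.349854
P(at least one match) = 1 - 0.349854 = 0.650146

0.650146


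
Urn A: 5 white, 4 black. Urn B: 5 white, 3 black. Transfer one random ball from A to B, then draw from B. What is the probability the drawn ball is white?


P(transfer white) = 5/9; P(transfer black) = 4/9
If white transferred: Urn II has 6 white of 9, so P(white|white moved) = 2/3
If black transferred: Urn II has 5 white of 9, so P(white|black moved) = 5/9
By total probability: P(white) = 5/9*2/3 + 4/9*5/9 = 50/81

50/81


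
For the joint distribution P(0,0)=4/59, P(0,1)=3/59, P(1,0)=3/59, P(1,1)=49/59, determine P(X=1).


P(X=1) = P(1,0)+P(1,1) = 3/59 + 49/59 = 52/59

52/59


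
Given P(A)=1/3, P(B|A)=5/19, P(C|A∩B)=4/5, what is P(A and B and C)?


P(A∩B∩C) = P(A) * P(B|A) * P(C|A∩B)
= 1/3 * 5/19 * 4/5
= 5/57 * 4/5 = 4/57

4/57


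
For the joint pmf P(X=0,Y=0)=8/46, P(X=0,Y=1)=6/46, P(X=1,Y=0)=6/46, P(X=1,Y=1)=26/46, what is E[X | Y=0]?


P(Y=0) = 14/46
E[X|Y=0] = (0*8 + 1*6)/14 = 6/14 = 3/7

3/7


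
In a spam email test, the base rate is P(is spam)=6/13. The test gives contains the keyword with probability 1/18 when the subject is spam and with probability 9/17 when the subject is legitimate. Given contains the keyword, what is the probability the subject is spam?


P(A) = P(A|B)P(B) + P(A|B')P(B') = 1/18*6/13 + 9/17*7/13 = 206/663
P(B|A) = P(A|B)P(B)/P(A) = (1/39)/(206/663) = 17/206

17/206


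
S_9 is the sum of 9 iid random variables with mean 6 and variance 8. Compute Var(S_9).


By independence, Var(S_n) = n*Var(X_1) = 9*8 = 72

72


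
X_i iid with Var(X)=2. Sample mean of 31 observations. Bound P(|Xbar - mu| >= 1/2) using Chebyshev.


Var(Xbar) = Var(X)/n = 2/31
Chebyshev: P(|Xbar-mu| >= 1/2) <= Var(Xbar)/(1/2)^2 = (2/31)/(1/4) = 8/31

8/31


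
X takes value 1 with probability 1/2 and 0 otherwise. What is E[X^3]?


For Bernoulli: X in {0,1}
E[X^3] = 0^3*(1-1/2) + 1^3*1/2 = 1/2

1/2


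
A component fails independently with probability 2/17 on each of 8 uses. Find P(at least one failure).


P(at least one) = 1 - P(none)
P(none) = (1 - 2/17)^8 = (15/17)^8 = 2562890625/6975757441
P(at least one) = 1 - 2562890625/6975757441 = 4412866816/6975757441

4412866816/6975757441


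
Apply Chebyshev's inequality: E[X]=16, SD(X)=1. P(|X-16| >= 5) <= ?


k = 5/1 = 5
Chebyshev: P(|X-mu| >= k*sigma) <= 1/k^2 = 1/5^2 = 1/25

1/25


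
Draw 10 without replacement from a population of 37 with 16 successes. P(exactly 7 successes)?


P(X=7) = C(16,7)*C(21,3) / C(37,10)
= 11440*1330 / 348330136
= 15215200/348330136 = 24700/565471

24700/565471


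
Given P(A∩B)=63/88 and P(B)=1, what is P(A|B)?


P(A|B) = P(A∩B)/P(B) = (63/88)/(88/88) = 63/88

63/88


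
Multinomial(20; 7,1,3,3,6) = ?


20! = 2432902008176640000
Denominator: 7!=5040 * 1!=1 * 3!=6 * 3!=6 * 6!=720
Coefficient = 2432902008176640000 / 130636800 = 18623404800

18623404800


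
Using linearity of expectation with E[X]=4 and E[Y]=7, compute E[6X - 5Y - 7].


E[6X - 5Y - 7] = 6*E[X] - 5*E[Y] - 7
= (6)*(4) + (-5)*(7) + (-7)
= 24 - 35 - 7 = -18

-18


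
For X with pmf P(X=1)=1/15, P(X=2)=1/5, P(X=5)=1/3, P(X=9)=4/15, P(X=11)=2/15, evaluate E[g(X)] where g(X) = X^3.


E[X^3] = sum(g(x)*P(x))
= 1*1/15 + 8*1/5 + 125*1/3 + 729*4/15 + 1331*2/15
= 2076/5

2076/5


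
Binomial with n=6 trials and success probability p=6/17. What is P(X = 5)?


P(X=5) = C(6,5) * p^5 * (1-p)^1
= 6 * 7776/1419857 * 11/17
= 513216/24137569

513216/24137569


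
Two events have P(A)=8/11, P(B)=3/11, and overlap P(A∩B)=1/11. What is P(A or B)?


P(A∪B) = P(A) + P(B) - P(A∩B)
= 8/11 + 3/11 - 1/11 = 10/11

10/11


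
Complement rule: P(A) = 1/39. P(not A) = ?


P(A') = 1 - P(A) = 1 - 1/39 = 38/39

38/39


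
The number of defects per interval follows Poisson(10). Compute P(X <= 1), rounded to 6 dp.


P(X<=1) = e^(-10)*10^0/0! + e^(-10)*10^1/1!
≈ 0.0000453999 + 0.0004539993
= 0.0004993992
≈ 0.000499

0.000499


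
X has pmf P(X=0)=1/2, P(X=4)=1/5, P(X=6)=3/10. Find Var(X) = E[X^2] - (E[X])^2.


E[X] = 13/5, E[X^2] = 14
Var(X) = E[X^2] - (E[X])^2 = 14 - (13/5)^2 = 181/25

181/25


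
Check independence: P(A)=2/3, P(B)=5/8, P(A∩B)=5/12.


P(A)*P(B) = 2/3*5/8 = 5/12
P(A∩B) = 5/12, which equals P(A)P(B), so independent

Yes, A and B are independent


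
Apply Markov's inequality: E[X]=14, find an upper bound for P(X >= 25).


Markov: P(X >= a) <= E[X]/a
P(X >= 25) <= 14/25

14/25


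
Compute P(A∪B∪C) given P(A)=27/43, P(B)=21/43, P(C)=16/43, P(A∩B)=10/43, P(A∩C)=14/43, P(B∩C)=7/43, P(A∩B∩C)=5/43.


P(A∪B∪C) = P(A)+P(B)+P(C) - P(AB)-P(AC)-P(BC) + P(ABC)
= 27/43+21/43+16/43 - 10/43-14/43-7/43 + 5/43
= 38/43

38/43


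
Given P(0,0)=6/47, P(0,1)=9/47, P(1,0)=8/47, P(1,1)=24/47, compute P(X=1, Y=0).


Read from table: P(X=1, Y=0) = 8/47

8/47


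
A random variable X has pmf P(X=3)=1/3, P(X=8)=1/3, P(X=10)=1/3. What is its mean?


E[X] = sum(x * P(x))
= 3*1/3 + 8*1/3 + 10*1/3
= 7

7


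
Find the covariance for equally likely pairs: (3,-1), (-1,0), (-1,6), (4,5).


E[X]=5/4, E[Y]=5/2, E[XY]=11/4
Cov(X,Y) = E[XY] - E[X]E[Y] = 11/4 - 5/4*5/2 = -3/8

-3/8


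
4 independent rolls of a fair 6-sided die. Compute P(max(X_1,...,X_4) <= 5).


P(max <= 5) = P(all X_i <= 5) = (P(X_1 <= 5))^4
= (5/6)^4 = 625/1296

625/1296


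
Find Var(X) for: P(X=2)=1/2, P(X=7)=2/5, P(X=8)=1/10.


E[X] = 23/5, E[X^2] = 28
Var(X) = E[X^2] - (E[X])^2 = 28 - (23/5)^2 = 171/25

171/25


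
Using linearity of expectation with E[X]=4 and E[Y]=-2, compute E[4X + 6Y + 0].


E[4X + 6Y + 0] = 4*E[X] + 6*E[Y] + 0
= (4)*(4) + (6)*(-2) + (0)
= 16 - 12 + 0 = 4

4


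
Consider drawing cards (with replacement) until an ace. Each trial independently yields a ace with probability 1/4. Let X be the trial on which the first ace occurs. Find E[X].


For geometric (trials until first success), E[X] = 1/p = 1/(1/4) = 4

4


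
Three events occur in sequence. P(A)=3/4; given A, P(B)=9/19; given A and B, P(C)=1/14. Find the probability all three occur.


P(A∩B∩C) = P(A) * P(B|A) * P(C|A∩B)
= 3/4 * 9/19 * 1/14
= 27/76 * 1/14 = 27/1064

27/1064


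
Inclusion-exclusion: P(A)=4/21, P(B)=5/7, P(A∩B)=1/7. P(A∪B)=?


P(A∪B) = P(A) + P(B) - P(A∩B)
= 4/21 + 5/7 - 1/7 = 16/21

16/21


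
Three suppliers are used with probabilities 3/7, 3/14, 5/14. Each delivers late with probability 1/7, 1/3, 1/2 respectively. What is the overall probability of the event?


P(A) = P(A|B1)P(B1) + P(A|B2)P(B2) + P(A|B3)P(B3)
= 1/7*3/7 + 1/3*3/14 + 1/2*5/14
= 3/49 + 1/14 + 5/28 = 61/196

61/196


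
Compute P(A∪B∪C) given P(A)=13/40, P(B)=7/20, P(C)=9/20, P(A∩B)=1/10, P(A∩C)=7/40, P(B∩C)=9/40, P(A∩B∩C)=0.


P(A∪B∪C) = P(A)+P(B)+P(C) - P(AB)-P(AC)-P(BC) + P(ABC)
= 13/40+7/20+9/20 - 1/10-7/40-9/40 + 0
= 5/8

5/8


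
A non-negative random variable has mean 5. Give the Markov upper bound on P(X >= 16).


Markov: P(X >= a) <= E[X]/a
P(X >= 16) <= 5/16

5/16


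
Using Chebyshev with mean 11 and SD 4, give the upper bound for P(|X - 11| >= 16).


k = 16/4 = 4
Chebyshev: P(|X-mu| >= k*sigma) <= 1/k^2 = 1/4^2 = 1/16

1/16


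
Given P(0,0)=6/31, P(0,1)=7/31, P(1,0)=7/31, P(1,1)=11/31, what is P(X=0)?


P(X=0) = P(0,0)+P(0,1) = 6/31 + 7/31 = 13/31

13/31


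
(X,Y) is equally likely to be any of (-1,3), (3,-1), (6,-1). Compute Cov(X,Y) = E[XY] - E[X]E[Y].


E[X]=8/3, E[Y]=1/3, E[XY]=-4
Cov(X,Y) = E[XY] - E[X]E[Y] = -4 - 8/3*1/3 = -44/9

-44/9


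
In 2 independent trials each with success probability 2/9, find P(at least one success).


P(at least one) = 1 - P(none)
P(none) = (1 - 2/9)^2 = (7/9)^2 = 49/81
P(at least one) = 1 - 49/81 = 32/81

32/81


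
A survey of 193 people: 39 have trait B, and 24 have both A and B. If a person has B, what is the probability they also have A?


P(A|B) = P(A∩B)/P(B) = (24/193)/(39/193) = 24/39 = 8/13

8/13


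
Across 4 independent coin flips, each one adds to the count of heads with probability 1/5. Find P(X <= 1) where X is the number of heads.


P(X<=1) = P(X=0) + P(X=1)
= 256/625 + 256/625
= 512/625

512/625


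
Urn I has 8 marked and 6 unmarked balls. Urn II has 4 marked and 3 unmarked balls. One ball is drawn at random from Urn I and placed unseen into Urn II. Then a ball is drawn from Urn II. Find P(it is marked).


P(transfer marked) = 8/14 = 4/7; P(transfer unmarked) = 3/7
If marked transferred: Urn II has 5 marked of 8, so P(marked|marked moved) = 5/8
If unmarked transferred: Urn II has 4 marked of 8, so P(marked|unmarked moved) = 1/2
By total probability: P(marked) = 4/7*5/8 + 3/7*1/2 = 4/7

4/7


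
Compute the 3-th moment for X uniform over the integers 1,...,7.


E[X^3] = (1/7) * sum(x^3 for x=1..7)
= 784/7 = 112

112


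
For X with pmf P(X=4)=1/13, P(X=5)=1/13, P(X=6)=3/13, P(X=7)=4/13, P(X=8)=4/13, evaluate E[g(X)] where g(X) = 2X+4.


E[2X+4] = sum(g(x)*P(x))
= 12*1/13 + 14*1/13 + 16*3/13 + 18*4/13 + 20*4/13
= 226/13

226/13


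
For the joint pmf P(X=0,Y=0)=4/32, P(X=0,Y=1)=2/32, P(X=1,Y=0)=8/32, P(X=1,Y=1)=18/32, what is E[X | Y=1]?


P(Y=1) = 20/32
E[X|Y=1] = (0*2 + 1*18)/20 = 18/20 = 9/10

9/10


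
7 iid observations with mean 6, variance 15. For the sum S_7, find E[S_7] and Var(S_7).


E[S_n] = n*mu = 7*6 = 42
Var(S_n) = n*sigma^2 = 7*15 = 105

E[S_7]=42, Var(S_7)=105


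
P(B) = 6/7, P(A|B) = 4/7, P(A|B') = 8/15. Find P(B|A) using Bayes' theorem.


P(A) = P(A|B)P(B) + P(A|B')P(B') = 4/7*6/7 + 8/15*1/7 = 416/735
P(B|A) = P(A|B)P(B)/P(A) = (24/49)/(416/735) = 45/52

45/52


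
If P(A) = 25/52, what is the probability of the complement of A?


P(A') = 1 - P(A) = 1 - 25/52 = 27/52

27/52


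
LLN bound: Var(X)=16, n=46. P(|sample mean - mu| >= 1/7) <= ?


Var(Xbar) = Var(X)/n = 16/46
Chebyshev: P(|Xbar-mu| >= 1/7) <= Var(Xbar)/(1/7)^2 = (8/23)/(1/49) = 392/23
Bound exceeds 1, so trivial bound: 1

1


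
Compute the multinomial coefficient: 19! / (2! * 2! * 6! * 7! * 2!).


19! = 121645100408832000
Denominator: 2!=2 * 2!=2 * 6!=720 * 7!=5040 * 2!=2
Coefficient = 121645100408832000 / 29030400 = 4190266080

4190266080


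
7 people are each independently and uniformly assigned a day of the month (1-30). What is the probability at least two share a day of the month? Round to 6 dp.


P(all different) = prod((30-i)/30 for i=0..6) = 0.469156
P(at least one match) = 1 - 0.469156 = 0.530844

0.530844


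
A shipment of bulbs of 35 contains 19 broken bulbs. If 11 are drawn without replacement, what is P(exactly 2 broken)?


P(X=2) = C(19,2)*C(16,9) / C(35,11)
= 171*11440 / 417225900
= 1956240/417225900 = 2508/534905

2508/534905


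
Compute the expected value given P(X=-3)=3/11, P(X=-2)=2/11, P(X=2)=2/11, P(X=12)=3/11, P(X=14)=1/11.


E[X] = sum(x * P(x))
= -3*3/11 - 2*2/11 + 2*2/11 + 12*3/11 + 14*1/11
= 41/11

41/11


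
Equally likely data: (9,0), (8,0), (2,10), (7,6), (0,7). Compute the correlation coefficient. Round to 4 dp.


Cov(X,Y) = -11.5200, Var(X) = 12.5600, Var(Y) = 15.8400
rho = Cov/(sqrt(VarX)*sqrt(VarY)) = -0.8167

-0.8167


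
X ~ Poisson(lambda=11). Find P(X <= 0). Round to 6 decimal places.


P(X<=0) = e^(-11)*11^0/0!
≈ 0.0000167017
≈ 0.000017

0.000017


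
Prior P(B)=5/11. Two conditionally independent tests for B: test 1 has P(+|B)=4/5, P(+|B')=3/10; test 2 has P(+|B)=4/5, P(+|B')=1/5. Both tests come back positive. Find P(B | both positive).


After test 1: P(+) = 4/5*5/11 + 3/10*6/11 = 29/55
P(B|+) = (4/11)/(29/55) = 20/29
After test 2 (use post1 as new prior): P(+) = 4/5*20/29 + 1/5*9/29 = 89/145
P(B|+,+) = (16/29)/(89/145) = 80/89

80/89


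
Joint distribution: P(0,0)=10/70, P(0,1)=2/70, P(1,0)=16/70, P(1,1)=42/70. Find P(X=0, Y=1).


Read from table: P(X=0, Y=1) = 2/70 = 1/35

1/35


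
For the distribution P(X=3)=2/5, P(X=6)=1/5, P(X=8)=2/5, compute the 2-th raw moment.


E[X^2] = sum(x^2 * P(x))
= 9*2/5 + 36*1/5 + 64*2/5
= 182/5

182/5


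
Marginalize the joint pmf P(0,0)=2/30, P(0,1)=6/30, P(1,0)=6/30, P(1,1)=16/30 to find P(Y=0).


P(Y=0) = P(0,0)+P(1,0) = 2/30 + 6/30 = 8/30 = 4/15

4/15


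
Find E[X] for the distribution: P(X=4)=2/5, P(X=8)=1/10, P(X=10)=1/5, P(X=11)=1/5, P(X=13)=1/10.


E[X] = sum(x * P(x))
= 4*2/5 + 8*1/10 + 10*1/5 + 11*1/5 + 13*1/10
= 79/10

79/10


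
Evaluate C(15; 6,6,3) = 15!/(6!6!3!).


15! = 1307674368000
Denominator: 6!=720 * 6!=720 * 3!=6
Coefficient = 1307674368000 / 3110400 = 420420

420420


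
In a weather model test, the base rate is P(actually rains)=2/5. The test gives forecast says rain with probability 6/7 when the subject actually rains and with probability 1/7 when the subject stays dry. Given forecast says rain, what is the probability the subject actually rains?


P(A) = P(A|B)P(B) + P(A|B')P(B') = 6/7*2/5 + 1/7*3/5 = 3/7
P(B|A) = P(A|B)P(B)/P(A) = (12/35)/(3/7) = 4/5

4/5


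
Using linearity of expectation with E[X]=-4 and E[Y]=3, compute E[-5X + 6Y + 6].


E[-5X + 6Y + 6] = -5*E[X] + 6*E[Y] + 6
= (-5)*(-4) + (6)*(3) + (6)
= 20 + 18 + 6 = 44

44


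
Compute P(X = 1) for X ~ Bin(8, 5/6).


P(X=1) = C(8,1) * p^1 * (1-p)^7
= 8 * 5/6 * 1/279936
= 5/209952

5/209952


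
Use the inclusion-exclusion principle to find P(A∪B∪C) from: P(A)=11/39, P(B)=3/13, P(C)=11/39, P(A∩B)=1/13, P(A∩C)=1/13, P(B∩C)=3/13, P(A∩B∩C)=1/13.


P(A∪B∪C) = P(A)+P(B)+P(C) - P(AB)-P(AC)-P(BC) + P(ABC)
= 11/39+3/13+11/39 - 1/13-1/13-3/13 + 1/13
= 19/39

19/39


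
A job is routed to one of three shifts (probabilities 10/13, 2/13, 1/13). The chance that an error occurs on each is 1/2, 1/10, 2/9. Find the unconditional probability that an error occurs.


P(A) = P(A|B1)P(B1) + P(A|B2)P(B2) + P(A|B3)P(B3)
= 1/2*10/13 + 1/10*2/13 + 2/9*1/13
= 5/13 + 1/65 + 2/117 = 244/585

244/585


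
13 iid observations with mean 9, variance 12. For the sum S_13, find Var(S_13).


By independence, Var(S_n) = n*Var(X_1) = 13*12 = 156

156


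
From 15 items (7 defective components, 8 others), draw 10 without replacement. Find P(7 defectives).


P(X=7) = C(7,7)*C(8,3) / C(15,10)
= 1*56 / 3003
= 56/3003 = 8/429

8/429


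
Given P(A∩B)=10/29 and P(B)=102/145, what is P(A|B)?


P(A|B) = P(A∩B)/P(B) = (50/145)/(102/145) = 50/102 = 25/51

25/51


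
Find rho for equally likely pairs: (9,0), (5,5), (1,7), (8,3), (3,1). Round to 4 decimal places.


Cov(X,Y) = -4.8400, Var(X) = 8.9600, Var(Y) = 6.5600
rho = Cov/(sqrt(VarX)*sqrt(VarY)) = -0.6313

-0.6313


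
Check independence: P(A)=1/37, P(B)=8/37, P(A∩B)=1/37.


P(A)*P(B) = 1/37*8/37 = 8/1369
P(A∩B) = 1/37 != 8/1369, so not independent

No, A and B are not independent


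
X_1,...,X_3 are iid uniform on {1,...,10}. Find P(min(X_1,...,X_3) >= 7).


P(min >= 7) = P(all X_i >= 7) = (P(X_1 >= 7))^3
= (4/10)^3 = (2/5)^3 = 8/125

8/125


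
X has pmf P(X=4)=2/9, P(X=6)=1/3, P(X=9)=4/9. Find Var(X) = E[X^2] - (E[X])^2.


E[X] = 62/9, E[X^2] = 464/9
Var(X) = E[X^2] - (E[X])^2 = 464/9 - (62/9)^2 = 332/81

332/81


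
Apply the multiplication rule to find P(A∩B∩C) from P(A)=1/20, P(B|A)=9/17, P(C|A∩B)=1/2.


P(A∩B∩C) = P(A) * P(B|A) * P(C|A∩B)
= 1/20 * 9/17 * 1/2
= 9/340 * 1/2 = 9/680

9/680


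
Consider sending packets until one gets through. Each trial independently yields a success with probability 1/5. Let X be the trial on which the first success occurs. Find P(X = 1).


P(X=1) = (1-p)^0 * p = (4/5)^0 * 1/5
= 1 * 1/5 = 1/5

1/5


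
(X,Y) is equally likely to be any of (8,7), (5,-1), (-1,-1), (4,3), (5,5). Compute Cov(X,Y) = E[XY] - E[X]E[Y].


E[X]=21/5, E[Y]=13/5, E[XY]=89/5
Cov(X,Y) = E[XY] - E[X]E[Y] = 89/5 - 21/5*13/5 = 172/25

172/25


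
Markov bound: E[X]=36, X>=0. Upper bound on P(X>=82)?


Markov: P(X >= a) <= E[X]/a
P(X >= 82) <= 36/82 = 18/41

18/41


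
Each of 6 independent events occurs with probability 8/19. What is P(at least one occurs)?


P(at least one) = 1 - P(none)
P(none) = (1 - 8/19)^6 = (11/19)^6 = 1771561/47045881
P(at least one) = 1 - 1771561/47045881 = 45274320/47045881

45274320/47045881


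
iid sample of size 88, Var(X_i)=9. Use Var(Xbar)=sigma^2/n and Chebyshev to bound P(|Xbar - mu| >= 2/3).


Var(Xbar) = Var(X)/n = 9/88
Chebyshev: P(|Xbar-mu| >= 2/3) <= Var(Xbar)/(2/3)^2 = (9/88)/(4/9) = 81/352

81/352


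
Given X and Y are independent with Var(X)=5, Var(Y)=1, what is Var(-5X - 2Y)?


Independence => Cov(X,Y)=0
Var(-5X - 2Y) = (-5)^2*Var(X) + (-2)^2*Var(Y)
= 25*5 + 4*1 = 129

129


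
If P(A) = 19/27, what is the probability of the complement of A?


P(A') = 1 - P(A) = 1 - 19/27 = 8/27

8/27


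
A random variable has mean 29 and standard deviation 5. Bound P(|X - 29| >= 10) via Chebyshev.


k = 10/5 = 2
Chebyshev: P(|X-mu| >= k*sigma) <= 1/k^2 = 1/2^2 = 1/4

1/4


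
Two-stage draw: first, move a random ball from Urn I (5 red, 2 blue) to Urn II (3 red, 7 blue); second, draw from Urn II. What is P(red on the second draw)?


P(transfer red) = 5/7; P(transfer blue) = 2/7
If red transferred: Urn II has 4 red of 11, so P(red|red moved) = 4/11
If blue transferred: Urn II has 3 red of 11, so P(red|blue moved) = 3/11
By total probability: P(red) = 5/7*4/11 + 2/7*3/11 = 26/77

26/77


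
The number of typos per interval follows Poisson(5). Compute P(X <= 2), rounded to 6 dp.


P(X<=2) = e^(-5)*5^0/0! + e^(-5)*5^1/1! + e^(-5)*5^2/2!
≈ 0.0067379470 + 0.0336897350 + 0.0842243375
= 0.1246520195
≈ 0.124652

0.124652


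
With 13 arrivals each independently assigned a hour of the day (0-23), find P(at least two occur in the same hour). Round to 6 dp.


P(all different) = prod((24-i)/24 for i=0..12) = 0.017734
P(at least one match) = 1 - 0.017734 = 0.982266

0.982266


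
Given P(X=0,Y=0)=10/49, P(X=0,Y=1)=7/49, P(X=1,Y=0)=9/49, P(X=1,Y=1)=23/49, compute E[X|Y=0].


P(Y=0) = 19/49
E[X|Y=0] = (0*10 + 1*9)/19 = 9/19

9/19


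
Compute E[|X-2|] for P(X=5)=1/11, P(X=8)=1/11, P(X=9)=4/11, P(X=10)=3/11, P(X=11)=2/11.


E[|X-2|] = sum(g(x)*P(x))
= 3*1/11 + 6*1/11 + 7*4/11 + 8*3/11 + 9*2/11
= 79/11

79/11


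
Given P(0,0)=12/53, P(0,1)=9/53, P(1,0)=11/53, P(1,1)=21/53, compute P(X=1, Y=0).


Read from table: P(X=1, Y=0) = 11/53

11/53


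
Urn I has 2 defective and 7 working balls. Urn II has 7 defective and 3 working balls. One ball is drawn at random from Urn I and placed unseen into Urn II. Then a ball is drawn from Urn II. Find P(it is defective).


P(transfer defective) = 2/9; P(transfer working) = 7/9
If defective transferred: Urn II has 8 defective of 11, so P(defective|defective moved) = 8/11
If working transferred: Urn II has 7 defective of 11, so P(defective|working moved) = 7/11
By total probability: P(defective) = 2/9*8/11 + 7/9*7/11 = 65/99

65/99
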